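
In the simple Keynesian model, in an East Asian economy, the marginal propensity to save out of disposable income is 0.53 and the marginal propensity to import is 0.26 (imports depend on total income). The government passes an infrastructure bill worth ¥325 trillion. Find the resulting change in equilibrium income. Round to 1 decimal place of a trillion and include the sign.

+¥411.4 trillion

MPC = 1 − MPS = 1 − 0.53 = 0.47.
Spending multiplier = 1/(1 − c + m) = 1/(1 − 0.47 + 0.26) = 1/0.79 ≈ 1.266.
ΔY = k × ΔG = (+¥325 trillion) / 0.79 ≈ +¥411.4 trillion.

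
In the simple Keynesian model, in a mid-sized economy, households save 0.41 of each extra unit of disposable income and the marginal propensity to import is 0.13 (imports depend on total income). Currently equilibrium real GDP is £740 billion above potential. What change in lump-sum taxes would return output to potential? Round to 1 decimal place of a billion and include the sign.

MPC = 1 − MPS = 1 − 0.41 = 0.59.
Spending multiplier = 1/(1 − c + m) = 1/(1 − 0.59 + 0.13) = 1/0.54 ≈ 1.852.
Tax multiplier = −c·k = −0.59/0.54 ≈ −1.093. Need ΔY = −£740 billion, so ΔT = ΔY/(−c·k) = −(−£740 billion) × 0.54 / 0.59 ≈ +£677.3 billion.
The government should raise lump-sum taxes by £677.3 billion.

+£677.3 billion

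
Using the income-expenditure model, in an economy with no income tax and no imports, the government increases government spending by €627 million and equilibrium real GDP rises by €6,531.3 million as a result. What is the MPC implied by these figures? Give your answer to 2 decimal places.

Implied spending multiplier k = ΔY/ΔG = 6,531.3/627 ≈ 10.4167.
Since k = 1/(1 − MPC), MPC = 1 − 1/k = 1 − ΔG/ΔY = 1 − 627/6,531.3 ≈ 0.90.

0.90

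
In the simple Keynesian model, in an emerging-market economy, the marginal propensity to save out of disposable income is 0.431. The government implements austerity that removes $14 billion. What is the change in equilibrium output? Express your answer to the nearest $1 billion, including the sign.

MPC = 1 − MPS = 1 − 0.431 = 0.569.
Spending multiplier = 1/(1 − MPC) = 1/(1 − 0.569) = 1/0.431 ≈ 2.32.
ΔY = k × ΔG = (−$14 billion) / 0.431 ≈ −$32 billion.

−$32 billion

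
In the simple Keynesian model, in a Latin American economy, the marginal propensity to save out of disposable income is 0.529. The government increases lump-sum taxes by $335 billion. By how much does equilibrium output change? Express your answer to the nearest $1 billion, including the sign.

−$298 billion

MPC = 1 − MPS = 1 − 0.529 = 0.471.
A lump-sum tax change of +$335 billion shifts disposable income by −$335 billion; first-round consumption changes by −c × ΔT = −0.471 × (+$335 billion) = −$157.785 billion.
Expenditure multiplier = 1/(1 − MPC) = 1/(1 − 0.471) = 1/0.529 ≈ 1.89.
The tax multiplier is −c × k ≈ −0.89, so ΔY = k × (−c·ΔT) = (−$157.785 billion) / 0.529 ≈ −$298 billion.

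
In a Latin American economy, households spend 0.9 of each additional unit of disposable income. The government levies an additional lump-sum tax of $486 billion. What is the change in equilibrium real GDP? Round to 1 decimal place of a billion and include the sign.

A lump-sum tax change of +$486 billion shifts disposable income by −$486 billion; first-round consumption changes by −c × ΔT = −0.9 × (+$486 billion) = −$437.4 billion.
Expenditure multiplier = 1/(1 − MPC) = 1/(1 − 0.9) = 1/0.1 = 10.
The tax multiplier is −c × k = −9, so ΔY = k × (−c·ΔT) = (−$437.4 billion) / 0.1 = −$4,374 billion.

−$4,374.0 billion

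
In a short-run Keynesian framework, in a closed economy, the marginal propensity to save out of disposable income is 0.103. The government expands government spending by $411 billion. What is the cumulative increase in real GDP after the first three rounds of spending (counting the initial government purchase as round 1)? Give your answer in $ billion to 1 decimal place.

MPC = 1 − MPS = 1 − 0.103 = 0.897.
Round 1 adds ΔG = $411 billion; each later round is MPC = 0.897 times the previous.
After 3 rounds: 411 + 368.667 + 330.694299 = ΔG·(1 − c^3)/(1 − c) = 411 × (1 − 0.721734273)/0.103 ≈ $1,110.4 billion.

$1,110.4 billion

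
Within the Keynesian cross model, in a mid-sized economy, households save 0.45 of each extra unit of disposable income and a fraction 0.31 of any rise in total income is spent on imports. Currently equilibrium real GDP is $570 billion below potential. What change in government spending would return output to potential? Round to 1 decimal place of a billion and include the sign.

+$433.2 billion

MPC = 1 − MPS = 1 − 0.45 = 0.55.
Spending multiplier = 1/(1 − c + m) = 1/(1 − 0.55 + 0.31) = 1/0.76 ≈ 1.316.
Need ΔY = +$570 billion, so ΔG = ΔY/k = (+$570 billion) × 0.76 = +$433.2 billion.
The government should increase government spending by $433.2 billion.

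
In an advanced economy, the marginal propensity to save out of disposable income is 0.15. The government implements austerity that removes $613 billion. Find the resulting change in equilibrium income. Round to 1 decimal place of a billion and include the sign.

−$4,086.7 billion

MPC = 1 − MPS = 1 − 0.15 = 0.85.
Spending multiplier = 1/(1 − MPC) = 1/(1 − 0.85) = 1/0.15 ≈ 6.667.
ΔY = k × ΔG = (−$613 billion) / 0.15 ≈ −$4,086.7 billion.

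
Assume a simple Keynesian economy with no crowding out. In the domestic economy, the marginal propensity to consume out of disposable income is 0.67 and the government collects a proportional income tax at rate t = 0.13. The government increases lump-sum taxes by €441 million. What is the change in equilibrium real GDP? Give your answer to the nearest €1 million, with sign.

−€708 million

A lump-sum tax change of +€441 million shifts disposable income by −€441 million; first-round consumption changes by −c × ΔT = −0.67 × (+€441 million) = −€295.47 million.
Expenditure multiplier = 1/(1 − c(1−t)) = 1/(1 − 0.67×0.87) = 1/0.4171 ≈ 2.398.
The tax multiplier is −c × k ≈ −1.606, so ΔY = k × (−c·ΔT) = (−€295.47 million) / 0.4171 ≈ −€708 million.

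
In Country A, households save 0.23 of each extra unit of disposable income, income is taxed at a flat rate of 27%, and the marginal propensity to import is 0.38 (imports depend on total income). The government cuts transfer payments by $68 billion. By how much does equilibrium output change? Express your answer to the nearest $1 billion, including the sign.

MPC = 1 − MPS = 1 − 0.23 = 0.77.
The transfer change shifts disposable income by −$68 billion, so first-round consumption changes by c·ΔTR = 0.77 × (−$68 billion) = −$52.36 billion.
Expenditure multiplier = 1/(1 − c(1−t) + m) = 1/(1 − 0.77×0.73 + 0.38) = 1/0.8179 ≈ 1.223.
The transfer multiplier is c × k ≈ 0.941, so ΔY = k × (c·ΔTR) = (−$52.36 billion) / 0.8179 ≈ −$64 billion.

−$64 billion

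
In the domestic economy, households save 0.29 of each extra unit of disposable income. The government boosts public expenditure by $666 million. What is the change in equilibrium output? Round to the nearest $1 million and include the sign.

+$2,297 million

MPC = 1 − MPS = 1 − 0.29 = 0.71.
Government-spending multiplier = 1/(1 − MPC) = 1/(1 − 0.71) = 1/0.29 ≈ 3.448.
ΔY = k × ΔG = (+$666 million) / 0.29 ≈ +$2,297 million.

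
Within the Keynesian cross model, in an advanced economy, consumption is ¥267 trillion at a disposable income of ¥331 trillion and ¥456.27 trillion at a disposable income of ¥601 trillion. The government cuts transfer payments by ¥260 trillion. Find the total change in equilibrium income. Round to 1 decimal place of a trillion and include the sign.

MPC = ΔC/ΔYd = (456.27 − 267)/(601 − 331) = 189.27/270 = 0.701.
The transfer change shifts disposable income by −¥260 trillion, so first-round consumption changes by c·ΔTR = 0.701 × (−¥260 trillion) = −¥182.26 trillion.
Expenditure multiplier = 1/(1 − MPC) = 1/(1 − 0.701) = 1/0.299 ≈ 3.344.
The transfer multiplier is c × k ≈ 2.344, so ΔY = k × (c·ΔTR) = (−¥182.26 trillion) / 0.299 ≈ −¥609.6 trillion.

−¥609.6 trillion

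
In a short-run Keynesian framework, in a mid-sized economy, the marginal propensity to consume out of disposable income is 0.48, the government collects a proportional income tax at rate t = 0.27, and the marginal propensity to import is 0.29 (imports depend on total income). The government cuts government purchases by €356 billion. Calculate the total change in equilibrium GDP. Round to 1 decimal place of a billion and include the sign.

Expenditure multiplier = 1/(1 − c(1−t) + m) = 1/(1 − 0.48×0.73 + 0.29) = 1/0.9396 ≈ 1.064.
ΔY = k × ΔG = (−€356 billion) / 0.9396 ≈ −€378.9 billion.

−€378.9 billion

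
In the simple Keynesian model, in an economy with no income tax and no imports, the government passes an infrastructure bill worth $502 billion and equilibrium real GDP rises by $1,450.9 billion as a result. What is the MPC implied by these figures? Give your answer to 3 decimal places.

Implied spending multiplier k = ΔY/ΔG = 1,450.9/502 ≈ 2.8902.
Since k = 1/(1 − MPC), MPC = 1 − 1/k = 1 − ΔG/ΔY = 1 − 502/1,450.9 ≈ 0.654.

0.654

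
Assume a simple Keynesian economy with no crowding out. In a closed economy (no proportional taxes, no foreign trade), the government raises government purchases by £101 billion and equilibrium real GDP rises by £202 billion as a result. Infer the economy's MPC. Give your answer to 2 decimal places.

Implied spending multiplier k = ΔY/ΔG = 202/101 = 2.
Since k = 1/(1 − MPC), MPC = 1 − 1/k = 1 − ΔG/ΔY = 1 − 101/202 = 0.50.

0.50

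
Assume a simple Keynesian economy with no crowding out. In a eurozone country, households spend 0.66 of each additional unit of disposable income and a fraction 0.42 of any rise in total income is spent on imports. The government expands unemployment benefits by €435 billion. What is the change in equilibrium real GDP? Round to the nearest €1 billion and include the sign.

The transfer change shifts disposable income by +€435 billion, so first-round consumption changes by c·ΔTR = 0.66 × (+€435 billion) = +€287.1 billion.
Expenditure multiplier = 1/(1 − c + m) = 1/(1 − 0.66 + 0.42) = 1/0.76 ≈ 1.316.
The transfer multiplier is c × k ≈ 0.868, so ΔY = k × (c·ΔTR) = (+€287.1 billion) / 0.76 ≈ +€378 billion.

+€378 billion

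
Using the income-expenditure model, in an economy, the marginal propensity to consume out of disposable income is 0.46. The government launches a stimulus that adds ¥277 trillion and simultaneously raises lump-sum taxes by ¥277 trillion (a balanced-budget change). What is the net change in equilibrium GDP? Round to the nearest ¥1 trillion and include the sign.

Expenditure multiplier = 1/(1 − MPC) = 1/(1 − 0.46) = 1/0.54 ≈ 1.852.
ΔG contributes k·ΔG = (+¥277 trillion) / 0.54 ≈ +¥513 trillion.
ΔT of +¥277 trillion changes first-round spending by −c·ΔT = −¥127.42 trillion, contributing k·(−c·ΔT) = (−¥127.42 trillion) / 0.54 ≈ −¥236 trillion.
With ΔG = ΔT and no other leakages, the balanced-budget multiplier is 1, so ΔY = ΔG = +¥277 trillion.

+¥277 trillion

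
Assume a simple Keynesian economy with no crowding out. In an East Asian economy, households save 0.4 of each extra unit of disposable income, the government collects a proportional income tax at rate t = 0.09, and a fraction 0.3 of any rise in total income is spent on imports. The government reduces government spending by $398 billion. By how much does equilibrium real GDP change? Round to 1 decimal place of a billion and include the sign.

−$527.9 billion

MPC = 1 − MPS = 1 − 0.4 = 0.6.
Spending multiplier = 1/(1 − c(1−t) + m) = 1/(1 − 0.6×0.91 + 0.3) = 1/0.754 ≈ 1.326.
ΔY = k × ΔG = (−$398 billion) / 0.754 ≈ −$527.9 billion.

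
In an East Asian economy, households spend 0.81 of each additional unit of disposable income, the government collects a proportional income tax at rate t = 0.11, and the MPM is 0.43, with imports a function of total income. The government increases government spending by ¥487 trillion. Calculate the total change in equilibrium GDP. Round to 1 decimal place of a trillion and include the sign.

Expenditure multiplier = 1/(1 − c(1−t) + m) = 1/(1 − 0.81×0.89 + 0.43) = 1/0.7091 ≈ 1.41.
ΔY = k × ΔG = (+¥487 trillion) / 0.7091 ≈ +¥686.8 trillion.

+¥686.8 trillion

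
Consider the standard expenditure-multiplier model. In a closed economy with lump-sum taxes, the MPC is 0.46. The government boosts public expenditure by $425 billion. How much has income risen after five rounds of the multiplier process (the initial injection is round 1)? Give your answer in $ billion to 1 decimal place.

$770.8 billion

Round 1 adds ΔG = $425 billion; each later round is MPC = 0.46 times the previous.
After 5 rounds: 425 + 195.5 + 89.93 + 41.3678 + 19.029188 = ΔG·(1 − c^5)/(1 − c) = 425 × (1 − 0.0205962976)/0.54 ≈ $770.8 billion.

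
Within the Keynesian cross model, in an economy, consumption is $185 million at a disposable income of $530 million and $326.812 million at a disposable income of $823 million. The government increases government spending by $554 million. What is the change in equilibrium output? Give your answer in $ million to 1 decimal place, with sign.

+$1,073.6 million

MPC = ΔC/ΔYd = (326.812 − 185)/(823 − 530) = 141.812/293 = 0.484.
Expenditure multiplier = 1/(1 − MPC) = 1/(1 − 0.484) = 1/0.516 ≈ 1.938.
ΔY = k × ΔG = (+$554 million) / 0.516 ≈ +$1,073.6 million.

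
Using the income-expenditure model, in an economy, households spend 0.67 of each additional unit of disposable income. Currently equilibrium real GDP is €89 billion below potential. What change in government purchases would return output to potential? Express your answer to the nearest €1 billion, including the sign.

Spending multiplier = 1/(1 − MPC) = 1/(1 − 0.67) = 1/0.33 ≈ 3.03.
Need ΔY = +€89 billion, so ΔG = ΔY/k = (+€89 billion) × 0.33 ≈ +€29 billion.
The government should increase government purchases by €29 billion.

+€29 billion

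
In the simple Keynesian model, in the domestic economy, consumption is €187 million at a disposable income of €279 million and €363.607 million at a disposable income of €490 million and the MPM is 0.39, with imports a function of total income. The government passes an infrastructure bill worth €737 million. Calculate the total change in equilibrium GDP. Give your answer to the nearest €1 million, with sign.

MPC = ΔC/ΔYd = (363.607 − 187)/(490 − 279) = 176.607/211 = 0.837.
Expenditure multiplier = 1/(1 − c + m) = 1/(1 − 0.837 + 0.39) = 1/0.553 ≈ 1.808.
ΔY = k × ΔG = (+€737 million) / 0.553 ≈ +€1,333 million.

+€1,333 million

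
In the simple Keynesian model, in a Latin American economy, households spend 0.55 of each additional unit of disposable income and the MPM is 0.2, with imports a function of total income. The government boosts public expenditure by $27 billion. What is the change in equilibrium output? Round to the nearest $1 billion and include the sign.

Spending multiplier = 1/(1 − c + m) = 1/(1 − 0.55 + 0.2) = 1/0.65 ≈ 1.538.
ΔY = k × ΔG = (+$27 billion) / 0.65 ≈ +$42 billion.

+$42 billion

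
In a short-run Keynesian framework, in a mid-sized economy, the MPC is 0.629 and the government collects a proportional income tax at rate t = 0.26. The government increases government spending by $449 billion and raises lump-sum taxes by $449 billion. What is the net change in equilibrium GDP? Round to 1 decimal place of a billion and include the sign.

Expenditure multiplier = 1/(1 − c(1−t)) = 1/(1 − 0.629×0.74) = 1/0.53454 ≈ 1.871.
ΔG contributes k·ΔG = (+$449 billion) / 0.53454 ≈ +$840 billion.
ΔT of +$449 billion changes first-round spending by −c·ΔT = −$282.421 billion, contributing k·(−c·ΔT) = (−$282.421 billion) / 0.53454 ≈ −$528.3 billion.
Net ΔY = k(ΔG − c·ΔT) = (+$166.579 billion) / 0.53454 ≈ +$311.6 billion.

+$311.6 billion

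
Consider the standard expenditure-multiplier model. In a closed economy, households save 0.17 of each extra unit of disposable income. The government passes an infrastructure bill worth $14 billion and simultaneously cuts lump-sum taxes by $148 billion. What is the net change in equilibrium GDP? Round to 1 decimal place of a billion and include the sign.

+$804.9 billion

MPC = 1 − MPS = 1 − 0.17 = 0.83.
Expenditure multiplier = 1/(1 − MPC) = 1/(1 − 0.83) = 1/0.17 ≈ 5.882.
ΔG contributes k·ΔG = (+$14 billion) / 0.17 ≈ +$82.4 billion.
ΔT of −$148 billion changes first-round spending by −c·ΔT = +$122.84 billion, contributing k·(−c·ΔT) = (+$122.84 billion) / 0.17 ≈ +$722.6 billion.
Net ΔY = k(ΔG − c·ΔT) = (+$136.84 billion) / 0.17 ≈ +$804.9 billion.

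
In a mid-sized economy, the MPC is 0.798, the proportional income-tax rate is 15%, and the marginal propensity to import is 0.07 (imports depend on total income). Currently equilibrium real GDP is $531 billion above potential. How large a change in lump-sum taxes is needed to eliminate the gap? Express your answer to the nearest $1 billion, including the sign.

Spending multiplier = 1/(1 − c(1−t) + m) = 1/(1 − 0.798×0.85 + 0.07) = 1/0.3917 ≈ 2.553.
Tax multiplier = −c·k = −0.798/0.3917 ≈ −2.037. Need ΔY = −$531 billion, so ΔT = ΔY/(−c·k) = −(−$531 billion) × 0.3917 / 0.798 ≈ +$261 billion.
The government should raise lump-sum taxes by $261 billion.

+$261 billion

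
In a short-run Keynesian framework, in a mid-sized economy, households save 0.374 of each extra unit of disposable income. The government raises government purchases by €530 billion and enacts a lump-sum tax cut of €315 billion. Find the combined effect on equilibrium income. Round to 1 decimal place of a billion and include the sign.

MPC = 1 − MPS = 1 − 0.374 = 0.626.
Expenditure multiplier = 1/(1 − MPC) = 1/(1 − 0.626) = 1/0.374 ≈ 2.674.
ΔG contributes k·ΔG = (+€530 billion) / 0.374 ≈ +€1,417.1 billion.
ΔT of −€315 billion changes first-round spending by −c·ΔT = +€197.19 billion, contributing k·(−c·ΔT) = (+€197.19 billion) / 0.374 ≈ +€527.2 billion.
Net ΔY = k(ΔG − c·ΔT) = (+€727.19 billion) / 0.374 ≈ +€1,944.4 billion.

+€1,944.4 billion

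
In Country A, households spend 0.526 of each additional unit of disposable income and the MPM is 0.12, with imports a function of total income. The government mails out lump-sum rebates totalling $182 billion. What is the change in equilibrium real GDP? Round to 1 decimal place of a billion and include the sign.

+$161.2 billion

A lump-sum tax change of −$182 billion shifts disposable income by +$182 billion; first-round consumption changes by −c × ΔT = −0.526 × (−$182 billion) = +$95.732 billion.
Expenditure multiplier = 1/(1 − c + m) = 1/(1 − 0.526 + 0.12) = 1/0.594 ≈ 1.684.
The tax multiplier is −c × k ≈ −0.886, so ΔY = k × (−c·ΔT) = (+$95.732 billion) / 0.594 ≈ +$161.2 billion.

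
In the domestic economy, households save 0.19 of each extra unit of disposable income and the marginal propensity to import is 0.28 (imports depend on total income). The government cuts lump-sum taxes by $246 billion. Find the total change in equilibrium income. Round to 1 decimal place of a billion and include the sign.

+$424.0 billion

MPC = 1 − MPS = 1 − 0.19 = 0.81.
A lump-sum tax change of −$246 billion shifts disposable income by +$246 billion; first-round consumption changes by −c × ΔT = −0.81 × (−$246 billion) = +$199.26 billion.
Expenditure multiplier = 1/(1 − c + m) = 1/(1 − 0.81 + 0.28) = 1/0.47 ≈ 2.128.
The tax multiplier is −c × k ≈ −1.723, so ΔY = k × (−c·ΔT) = (+$199.26 billion) / 0.47 ≈ +$424 billion.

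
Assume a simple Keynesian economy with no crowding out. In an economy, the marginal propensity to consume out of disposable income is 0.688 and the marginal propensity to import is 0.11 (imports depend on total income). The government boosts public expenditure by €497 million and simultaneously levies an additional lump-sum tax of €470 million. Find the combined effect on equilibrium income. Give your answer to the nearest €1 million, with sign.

+€411 million

Expenditure multiplier = 1/(1 − c + m) = 1/(1 − 0.688 + 0.11) = 1/0.422 ≈ 2.37.
ΔG contributes k·ΔG = (+€497 million) / 0.422 ≈ +€1,177.7 million.
ΔT of +€470 million changes first-round spending by −c·ΔT = −€323.36 million, contributing k·(−c·ΔT) = (−€323.36 million) / 0.422 ≈ −€766.3 million.
Net ΔY = k(ΔG − c·ΔT) = (+€173.64 million) / 0.422 ≈ +€411 million.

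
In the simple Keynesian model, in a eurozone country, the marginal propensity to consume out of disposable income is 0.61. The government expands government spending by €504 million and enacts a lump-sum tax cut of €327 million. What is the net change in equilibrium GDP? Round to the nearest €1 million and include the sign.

Expenditure multiplier = 1/(1 − MPC) = 1/(1 − 0.61) = 1/0.39 ≈ 2.564.
ΔG contributes k·ΔG = (+€504 million) / 0.39 ≈ +€1,292.3 million.
ΔT of −€327 million changes first-round spending by −c·ΔT = +€199.47 million, contributing k·(−c·ΔT) = (+€199.47 million) / 0.39 ≈ +€511.5 million.
Net ΔY = k(ΔG − c·ΔT) = (+€703.47 million) / 0.39 ≈ +€1,804 million.

+€1,804 million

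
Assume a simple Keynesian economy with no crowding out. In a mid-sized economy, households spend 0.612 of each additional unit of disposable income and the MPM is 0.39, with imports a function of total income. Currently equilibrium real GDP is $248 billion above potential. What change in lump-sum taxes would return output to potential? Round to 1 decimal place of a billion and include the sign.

+$315.3 billion

Spending multiplier = 1/(1 − c + m) = 1/(1 − 0.612 + 0.39) = 1/0.778 ≈ 1.285.
Tax multiplier = −c·k = −0.612/0.778 ≈ −0.787. Need ΔY = −$248 billion, so ΔT = ΔY/(−c·k) = −(−$248 billion) × 0.778 / 0.612 ≈ +$315.3 billion.
The government should raise lump-sum taxes by $315.3 billion.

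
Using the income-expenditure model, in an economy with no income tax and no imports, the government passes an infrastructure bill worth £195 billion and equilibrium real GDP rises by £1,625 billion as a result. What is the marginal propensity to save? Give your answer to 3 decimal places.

Implied spending multiplier k = ΔY/ΔG = 1,625/195 ≈ 8.3333.
Since k = 1/(1 − MPC), MPC = 1 − 1/k = 1 − ΔG/ΔY = 1 − 195/1,625 = 0.880.
MPS = 1 − MPC = 0.120.

0.120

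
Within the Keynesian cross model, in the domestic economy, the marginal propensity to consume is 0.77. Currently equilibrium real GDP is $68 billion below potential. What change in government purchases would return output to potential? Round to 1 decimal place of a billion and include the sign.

Spending multiplier = 1/(1 − MPC) = 1/(1 − 0.77) = 1/0.23 ≈ 4.348.
Need ΔY = +$68 billion, so ΔG = ΔY/k = (+$68 billion) × 0.23 ≈ +$15.6 billion.
The government should increase government purchases by $15.6 billion.

+$15.6 billion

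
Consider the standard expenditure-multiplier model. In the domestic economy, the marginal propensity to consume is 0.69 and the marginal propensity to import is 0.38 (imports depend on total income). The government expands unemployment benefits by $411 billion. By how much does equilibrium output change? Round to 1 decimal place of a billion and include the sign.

+$411.0 billion

The transfer change shifts disposable income by +$411 billion, so first-round consumption changes by c·ΔTR = 0.69 × (+$411 billion) = +$283.59 billion.
Expenditure multiplier = 1/(1 − c + m) = 1/(1 − 0.69 + 0.38) = 1/0.69 ≈ 1.449.
The transfer multiplier is c × k = 1, so ΔY = k × (c·ΔTR) = (+$283.59 billion) / 0.69 = +$411 billion.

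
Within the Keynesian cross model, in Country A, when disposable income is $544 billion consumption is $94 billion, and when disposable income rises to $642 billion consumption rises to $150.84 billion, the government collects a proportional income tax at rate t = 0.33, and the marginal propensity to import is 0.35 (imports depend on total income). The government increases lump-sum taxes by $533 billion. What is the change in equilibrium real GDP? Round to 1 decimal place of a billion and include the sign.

−$321.6 billion

MPC = ΔC/ΔYd = (150.84 − 94)/(642 − 544) = 56.84/98 = 0.58.
A lump-sum tax change of +$533 billion shifts disposable income by −$533 billion; first-round consumption changes by −c × ΔT = −0.58 × (+$533 billion) = −$309.14 billion.
Expenditure multiplier = 1/(1 − c(1−t) + m) = 1/(1 − 0.58×0.67 + 0.35) = 1/0.9614 ≈ 1.04.
The tax multiplier is −c × k ≈ −0.603, so ΔY = k × (−c·ΔT) = (−$309.14 billion) / 0.9614 ≈ −$321.6 billion.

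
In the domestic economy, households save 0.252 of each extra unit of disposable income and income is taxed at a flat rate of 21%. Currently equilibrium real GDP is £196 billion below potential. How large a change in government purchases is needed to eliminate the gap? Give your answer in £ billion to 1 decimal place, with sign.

MPC = 1 − MPS = 1 − 0.252 = 0.748.
Spending multiplier = 1/(1 − c(1−t)) = 1/(1 − 0.748×0.79) = 1/0.40908 ≈ 2.445.
Need ΔY = +£196 billion, so ΔG = ΔY/k = (+£196 billion) × 0.40908 ≈ +£80.2 billion.
The government should increase government purchases by £80.2 billion.

+£80.2 billion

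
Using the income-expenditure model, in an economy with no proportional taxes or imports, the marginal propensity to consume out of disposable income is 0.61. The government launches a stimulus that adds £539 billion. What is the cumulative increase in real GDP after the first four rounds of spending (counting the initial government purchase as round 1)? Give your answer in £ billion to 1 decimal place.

£1,190.7 billion

Round 1 adds ΔG = £539 billion; each later round is MPC = 0.61 times the previous.
After 4 rounds: 539 + 328.79 + 200.5619 + 122.342759 = ΔG·(1 − c^4)/(1 − c) = 539 × (1 − 0.13845841)/0.39 ≈ £1,190.7 billion.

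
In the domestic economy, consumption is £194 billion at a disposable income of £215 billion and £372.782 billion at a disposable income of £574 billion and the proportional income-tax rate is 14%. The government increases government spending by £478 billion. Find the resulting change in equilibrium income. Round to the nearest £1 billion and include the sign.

+£836 billion

MPC = ΔC/ΔYd = (372.782 − 194)/(574 − 215) = 178.782/359 = 0.498.
Expenditure multiplier = 1/(1 − c(1−t)) = 1/(1 − 0.498×0.86) = 1/0.57172 ≈ 1.749.
ΔY = k × ΔG = (+£478 billion) / 0.57172 ≈ +£836 billion.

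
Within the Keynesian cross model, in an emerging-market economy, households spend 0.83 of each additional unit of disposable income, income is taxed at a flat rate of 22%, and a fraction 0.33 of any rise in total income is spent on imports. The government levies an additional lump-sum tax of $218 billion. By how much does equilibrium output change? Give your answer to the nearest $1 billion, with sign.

A lump-sum tax change of +$218 billion shifts disposable income by −$218 billion; first-round consumption changes by −c × ΔT = −0.83 × (+$218 billion) = −$180.94 billion.
Expenditure multiplier = 1/(1 − c(1−t) + m) = 1/(1 − 0.83×0.78 + 0.33) = 1/0.6826 ≈ 1.465.
The tax multiplier is −c × k ≈ −1.216, so ΔY = k × (−c·ΔT) = (−$180.94 billion) / 0.6826 ≈ −$265 billion.

−$265 billion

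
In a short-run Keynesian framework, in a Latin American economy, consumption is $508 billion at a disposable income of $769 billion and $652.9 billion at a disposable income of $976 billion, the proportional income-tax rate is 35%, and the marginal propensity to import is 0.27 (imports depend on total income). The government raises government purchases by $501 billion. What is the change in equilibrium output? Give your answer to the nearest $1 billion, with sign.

MPC = ΔC/ΔYd = (652.9 − 508)/(976 − 769) = 144.9/207 = 0.7.
Expenditure multiplier = 1/(1 − c(1−t) + m) = 1/(1 − 0.7×0.65 + 0.27) = 1/0.815 ≈ 1.227.
ΔY = k × ΔG = (+$501 billion) / 0.815 ≈ +$615 billion.

+$615 billion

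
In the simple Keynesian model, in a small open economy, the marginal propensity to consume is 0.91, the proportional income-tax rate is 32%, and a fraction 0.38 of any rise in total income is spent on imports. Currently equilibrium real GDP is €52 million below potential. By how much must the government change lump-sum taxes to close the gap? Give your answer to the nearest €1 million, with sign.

Spending multiplier = 1/(1 − c(1−t) + m) = 1/(1 − 0.91×0.68 + 0.38) = 1/0.7612 ≈ 1.314.
Tax multiplier = −c·k = −0.91/0.7612 ≈ −1.195. Need ΔY = +€52 million, so ΔT = ΔY/(−c·k) = −(+€52 million) × 0.7612 / 0.91 ≈ −€43 million.
The government should cut lump-sum taxes by €43 million.

−€43 million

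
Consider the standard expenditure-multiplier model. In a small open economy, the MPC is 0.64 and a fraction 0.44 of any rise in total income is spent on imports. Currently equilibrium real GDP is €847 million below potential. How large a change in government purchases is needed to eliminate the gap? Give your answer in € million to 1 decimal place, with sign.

+€677.6 million

Spending multiplier = 1/(1 − c + m) = 1/(1 − 0.64 + 0.44) = 1/0.8 = 1.25.
Need ΔY = +€847 million, so ΔG = ΔY/k = (+€847 million) × 0.8 = +€677.6 million.
The government should increase government purchases by €677.6 million.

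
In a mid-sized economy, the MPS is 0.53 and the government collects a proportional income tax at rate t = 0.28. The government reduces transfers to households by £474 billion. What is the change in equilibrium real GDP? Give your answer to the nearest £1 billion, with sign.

MPC = 1 − MPS = 1 − 0.53 = 0.47.
The transfer change shifts disposable income by −£474 billion, so first-round consumption changes by c·ΔTR = 0.47 × (−£474 billion) = −£222.78 billion.
Expenditure multiplier = 1/(1 − c(1−t)) = 1/(1 − 0.47×0.72) = 1/0.6616 ≈ 1.511.
The transfer multiplier is c × k ≈ 0.71, so ΔY = k × (c·ΔTR) = (−£222.78 billion) / 0.6616 ≈ −£337 billion.

−£337 billion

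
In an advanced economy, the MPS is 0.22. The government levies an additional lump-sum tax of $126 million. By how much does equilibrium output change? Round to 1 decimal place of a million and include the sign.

MPC = 1 − MPS = 1 − 0.22 = 0.78.
A lump-sum tax change of +$126 million shifts disposable income by −$126 million; first-round consumption changes by −c × ΔT = −0.78 × (+$126 million) = −$98.28 million.
Expenditure multiplier = 1/(1 − MPC) = 1/(1 − 0.78) = 1/0.22 ≈ 4.545.
The tax multiplier is −c × k ≈ −3.545, so ΔY = k × (−c·ΔT) = (−$98.28 million) / 0.22 ≈ −$446.7 million.

−$446.7 million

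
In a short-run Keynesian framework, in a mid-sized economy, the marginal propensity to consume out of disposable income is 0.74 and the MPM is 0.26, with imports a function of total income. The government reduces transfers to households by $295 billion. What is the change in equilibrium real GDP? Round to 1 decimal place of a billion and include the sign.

The transfer change shifts disposable income by −$295 billion, so first-round consumption changes by c·ΔTR = 0.74 × (−$295 billion) = −$218.3 billion.
Expenditure multiplier = 1/(1 − c + m) = 1/(1 − 0.74 + 0.26) = 1/0.52 ≈ 1.923.
The transfer multiplier is c × k ≈ 1.423, so ΔY = k × (c·ΔTR) = (−$218.3 billion) / 0.52 ≈ −$419.8 billion.

−$419.8 billion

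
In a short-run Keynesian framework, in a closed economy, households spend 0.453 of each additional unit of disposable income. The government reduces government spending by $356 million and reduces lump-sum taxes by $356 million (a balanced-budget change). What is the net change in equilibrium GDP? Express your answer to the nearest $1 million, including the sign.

−$356 million

Expenditure multiplier = 1/(1 − MPC) = 1/(1 − 0.453) = 1/0.547 ≈ 1.828.
ΔG contributes k·ΔG = (−$356 million) / 0.547 ≈ −$650.8 million.
ΔT of −$356 million changes first-round spending by −c·ΔT = +$161.268 million, contributing k·(−c·ΔT) = (+$161.268 million) / 0.547 ≈ +$294.8 million.
With ΔG = ΔT and no other leakages, the balanced-budget multiplier is 1, so ΔY = ΔG = −$356 million.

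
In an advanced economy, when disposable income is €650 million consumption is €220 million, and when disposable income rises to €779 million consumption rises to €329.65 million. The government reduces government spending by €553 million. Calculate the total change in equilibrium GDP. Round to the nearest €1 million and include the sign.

−€3,687 million

MPC = ΔC/ΔYd = (329.65 − 220)/(779 − 650) = 109.65/129 = 0.85.
Spending multiplier = 1/(1 − MPC) = 1/(1 − 0.85) = 1/0.15 ≈ 6.667.
ΔY = k × ΔG = (−€553 million) / 0.15 ≈ −€3,687 million.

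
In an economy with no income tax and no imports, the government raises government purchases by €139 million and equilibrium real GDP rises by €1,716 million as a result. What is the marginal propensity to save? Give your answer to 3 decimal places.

Implied spending multiplier k = ΔY/ΔG = 1,716/139 ≈ 12.3453.
Since k = 1/(1 − MPC), MPC = 1 − 1/k = 1 − ΔG/ΔY = 1 − 139/1,716 ≈ 0.919.
MPS = 1 − MPC = 0.081.

0.081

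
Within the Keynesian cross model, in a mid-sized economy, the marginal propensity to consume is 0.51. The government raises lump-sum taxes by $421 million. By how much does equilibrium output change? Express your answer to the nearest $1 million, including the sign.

A lump-sum tax change of +$421 million shifts disposable income by −$421 million; first-round consumption changes by −c × ΔT = −0.51 × (+$421 million) = −$214.71 million.
Expenditure multiplier = 1/(1 − MPC) = 1/(1 − 0.51) = 1/0.49 ≈ 2.041.
The tax multiplier is −c × k ≈ −1.041, so ΔY = k × (−c·ΔT) = (−$214.71 million) / 0.49 ≈ −$438 million.

−$438 million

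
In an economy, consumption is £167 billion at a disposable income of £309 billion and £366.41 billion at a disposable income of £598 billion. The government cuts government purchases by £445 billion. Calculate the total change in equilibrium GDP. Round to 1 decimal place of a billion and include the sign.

MPC = ΔC/ΔYd = (366.41 − 167)/(598 − 309) = 199.41/289 = 0.69.
Expenditure multiplier = 1/(1 − MPC) = 1/(1 − 0.69) = 1/0.31 ≈ 3.226.
ΔY = k × ΔG = (−£445 billion) / 0.31 ≈ −£1,435.5 billion.

−£1,435.5 billion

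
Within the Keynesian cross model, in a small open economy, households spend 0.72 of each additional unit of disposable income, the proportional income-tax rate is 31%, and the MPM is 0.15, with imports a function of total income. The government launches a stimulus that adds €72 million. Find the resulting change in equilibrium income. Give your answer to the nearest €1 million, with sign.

+€110 million

Government-spending multiplier = 1/(1 − c(1−t) + m) = 1/(1 − 0.72×0.69 + 0.15) = 1/0.6532 ≈ 1.531.
ΔY = k × ΔG = (+€72 million) / 0.6532 ≈ +€110 million.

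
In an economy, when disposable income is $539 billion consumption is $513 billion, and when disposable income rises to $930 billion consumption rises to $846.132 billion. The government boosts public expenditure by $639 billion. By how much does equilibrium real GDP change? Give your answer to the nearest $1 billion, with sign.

+$4,318 billion

MPC = ΔC/ΔYd = (846.132 − 513)/(930 − 539) = 333.132/391 = 0.852.
Expenditure multiplier = 1/(1 − MPC) = 1/(1 − 0.852) = 1/0.148 ≈ 6.757.
ΔY = k × ΔG = (+$639 billion) / 0.148 ≈ +$4,318 billion.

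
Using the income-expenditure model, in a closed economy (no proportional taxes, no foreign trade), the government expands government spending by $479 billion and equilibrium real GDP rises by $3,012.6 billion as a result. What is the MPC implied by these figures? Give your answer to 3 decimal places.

0.841

Implied spending multiplier k = ΔY/ΔG = 3,012.6/479 ≈ 6.2894.
Since k = 1/(1 − MPC), MPC = 1 − 1/k = 1 − ΔG/ΔY = 1 − 479/3,012.6 ≈ 0.841.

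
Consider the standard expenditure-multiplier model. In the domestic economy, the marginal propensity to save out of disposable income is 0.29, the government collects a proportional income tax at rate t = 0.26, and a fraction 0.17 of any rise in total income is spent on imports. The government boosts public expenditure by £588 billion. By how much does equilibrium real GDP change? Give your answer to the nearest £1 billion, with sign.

MPC = 1 − MPS = 1 − 0.29 = 0.71.
Spending multiplier = 1/(1 − c(1−t) + m) = 1/(1 − 0.71×0.74 + 0.17) = 1/0.6446 ≈ 1.551.
ΔY = k × ΔG = (+£588 billion) / 0.6446 ≈ +£912 billion.

+£912 billion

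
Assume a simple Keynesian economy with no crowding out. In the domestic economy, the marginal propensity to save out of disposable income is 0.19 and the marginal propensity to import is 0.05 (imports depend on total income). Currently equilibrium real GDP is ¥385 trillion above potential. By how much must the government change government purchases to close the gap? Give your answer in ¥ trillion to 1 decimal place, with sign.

−¥92.4 trillion

MPC = 1 − MPS = 1 − 0.19 = 0.81.
Spending multiplier = 1/(1 − c + m) = 1/(1 − 0.81 + 0.05) = 1/0.24 ≈ 4.167.
Need ΔY = −¥385 trillion, so ΔG = ΔY/k = (−¥385 trillion) × 0.24 = −¥92.4 trillion.
The government should cut government purchases by ¥92.4 trillion.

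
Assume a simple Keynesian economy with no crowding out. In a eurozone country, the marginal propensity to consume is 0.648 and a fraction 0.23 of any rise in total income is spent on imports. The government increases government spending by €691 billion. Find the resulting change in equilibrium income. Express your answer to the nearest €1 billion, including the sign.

+€1,187 billion

Government-spending multiplier = 1/(1 − c + m) = 1/(1 − 0.648 + 0.23) = 1/0.582 ≈ 1.718.
ΔY = k × ΔG = (+€691 billion) / 0.582 ≈ +€1,187 billion.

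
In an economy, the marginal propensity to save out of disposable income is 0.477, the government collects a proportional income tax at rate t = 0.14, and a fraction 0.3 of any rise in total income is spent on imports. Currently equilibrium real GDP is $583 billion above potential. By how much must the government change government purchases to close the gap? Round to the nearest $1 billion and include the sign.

−$496 billion

MPC = 1 − MPS = 1 − 0.477 = 0.523.
Spending multiplier = 1/(1 − c(1−t) + m) = 1/(1 − 0.523×0.86 + 0.3) = 1/0.85022 ≈ 1.176.
Need ΔY = −$583 billion, so ΔG = ΔY/k = (−$583 billion) × 0.85022 ≈ −$496 billion.
The government should cut government purchases by $496 billion.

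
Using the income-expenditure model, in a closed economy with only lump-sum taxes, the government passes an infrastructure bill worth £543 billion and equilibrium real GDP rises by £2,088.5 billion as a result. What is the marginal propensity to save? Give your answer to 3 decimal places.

Implied spending multiplier k = ΔY/ΔG = 2,088.5/543 ≈ 3.8462.
Since k = 1/(1 − MPC), MPC = 1 − 1/k = 1 − ΔG/ΔY = 1 − 543/2,088.5 ≈ 0.740.
MPS = 1 − MPC = 0.260.

0.260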